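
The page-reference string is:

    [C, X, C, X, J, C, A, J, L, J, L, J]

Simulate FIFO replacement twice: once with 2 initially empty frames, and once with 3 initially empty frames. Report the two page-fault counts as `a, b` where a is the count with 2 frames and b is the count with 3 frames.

7, 5

2 frames: F F . . F F F F F . . . → 7 faults.
3 frames: F F . . F . F . F . . . → 5 faults.
5 < 7: adding a frame reduced faults, as is typical.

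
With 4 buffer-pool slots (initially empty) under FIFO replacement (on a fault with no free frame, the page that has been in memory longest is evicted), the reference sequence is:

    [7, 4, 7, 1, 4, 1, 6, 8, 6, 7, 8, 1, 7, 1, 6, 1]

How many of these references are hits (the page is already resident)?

10

7 → fault, frames {7}
4 → fault, frames {7,4}
7 → hit
1 → fault, frames {7,4,1}
4 → hit
1 → hit
6 → fault, frames {7,4,1,6}
8 → fault, evict 7, frames {4,1,6,8}
6 → hit
7 → fault, evict 4, frames {1,6,8,7}
8 → hit
1 → hit
7 → hit
1 → hit
6 → hit
1 → hit
Hits: 10.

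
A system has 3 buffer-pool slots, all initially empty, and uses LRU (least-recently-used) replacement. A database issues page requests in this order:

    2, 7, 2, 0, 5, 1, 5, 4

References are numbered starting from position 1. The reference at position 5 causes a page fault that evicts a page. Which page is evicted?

7

pos 1: 2 -> miss, frames (2)
pos 2: 7 -> miss, frames (2 7)
pos 3: 2 -> hit
pos 4: 0 -> miss, frames (7 2 0)
pos 5: 5 -> miss, evict 7, frames (2 0 5)
At position 5, page 7 is evicted.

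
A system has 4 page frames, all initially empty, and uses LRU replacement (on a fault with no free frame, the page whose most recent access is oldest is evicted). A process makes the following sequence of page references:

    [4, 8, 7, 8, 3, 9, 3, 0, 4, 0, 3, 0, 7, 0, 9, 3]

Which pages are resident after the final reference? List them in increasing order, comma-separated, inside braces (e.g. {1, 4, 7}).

{0, 3, 7, 9}

4 -> fault, frames [4]
8 -> fault, frames [4, 8]
7 -> fault, frames [4, 8, 7]
8 -> hit
3 -> fault, frames [4, 7, 8, 3]
9 -> fault, evict 4, frames [7, 8, 3, 9]
3 -> hit
0 -> fault, evict 7, frames [8, 9, 3, 0]
4 -> fault, evict 8, frames [9, 3, 0, 4]
0 -> hit
3 -> hit
0 -> hit
7 -> fault, evict 9, frames [4, 3, 0, 7]
0 -> hit
9 -> fault, evict 4, frames [3, 7, 0, 9]
3 -> hit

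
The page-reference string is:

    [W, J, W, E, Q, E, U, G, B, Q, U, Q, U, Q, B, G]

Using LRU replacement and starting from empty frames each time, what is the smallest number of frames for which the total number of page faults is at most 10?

f=1: 16 faults
f=2: 11 faults
f=3: 10 faults
f=4: 8 faults
f=5: 7 faults
f=6: 7 faults
f=7: 7 faults
Smallest f with faults ≤ 10 is 3.

3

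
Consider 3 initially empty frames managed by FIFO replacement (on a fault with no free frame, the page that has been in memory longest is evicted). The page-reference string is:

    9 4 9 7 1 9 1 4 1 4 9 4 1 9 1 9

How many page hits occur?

9: fault, frames {9}
4: fault, frames {9,4}
9: hit
7: fault, frames {9,4,7}
1: fault, evict 9, frames {4,7,1}
9: fault, evict 4, frames {7,1,9}
1: hit
4: fault, evict 7, frames {1,9,4}
1: hit
4: hit
9: hit
4: hit
1: hit
9: hit
1: hit
9: hit
Hits: 10.

10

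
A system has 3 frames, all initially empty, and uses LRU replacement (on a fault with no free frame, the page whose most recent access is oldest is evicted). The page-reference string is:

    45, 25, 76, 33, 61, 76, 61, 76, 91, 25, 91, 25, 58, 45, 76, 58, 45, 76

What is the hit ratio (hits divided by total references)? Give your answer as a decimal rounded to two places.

0.44

45: fault, frames {45}
25: fault, frames {45,25}
76: fault, frames {45,25,76}
33: fault, evict 45, frames {25,76,33}
61: fault, evict 25, frames {76,33,61}
76: hit
61: hit
76: hit
91: fault, evict 33, frames {61,76,91}
25: fault, evict 61, frames {76,91,25}
91: hit
25: hit
58: fault, evict 76, frames {91,25,58}
45: fault, evict 91, frames {25,58,45}
76: fault, evict 25, frames {58,45,76}
58: hit
45: hit
76: hit
Hits: 8 of 18 references → 8/18 = 0.4444.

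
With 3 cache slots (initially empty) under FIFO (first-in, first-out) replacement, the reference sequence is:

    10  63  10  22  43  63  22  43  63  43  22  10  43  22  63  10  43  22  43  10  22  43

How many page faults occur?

10 -> miss, frames [10]
63 -> miss, frames [10, 63]
10 -> hit
22 -> miss, frames [10, 63, 22]
43 -> miss, evict 10, frames [63, 22, 43]
63 -> hit
22 -> hit
43 -> hit
63 -> hit
43 -> hit
22 -> hit
10 -> miss, evict 63, frames [22, 43, 10]
43 -> hit
22 -> hit
63 -> miss, evict 22, frames [43, 10, 63]
10 -> hit
43 -> hit
22 -> miss, evict 43, frames [10, 63, 22]
43 -> miss, evict 10, frames [63, 22, 43]
10 -> miss, evict 63, frames [22, 43, 10]
22 -> hit
43 -> hit
Page faults: 9.

9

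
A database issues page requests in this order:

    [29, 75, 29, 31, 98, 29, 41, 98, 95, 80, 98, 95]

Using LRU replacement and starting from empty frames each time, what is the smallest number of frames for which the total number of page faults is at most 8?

3

f=1: 12 faults
f=2: 11 faults
f=3: 7 faults
f=4: 7 faults
f=5: 7 faults
f=6: 7 faults
f=7: 7 faults
Smallest f with faults ≤ 8 is 3.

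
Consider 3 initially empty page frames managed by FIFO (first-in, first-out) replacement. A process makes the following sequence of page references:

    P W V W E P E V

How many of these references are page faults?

5

P → miss, frames (P)
W → miss, frames (P W)
V → miss, frames (P W V)
W → hit
E → miss, evict P, frames (W V E)
P → miss, evict W, frames (V E P)
E → hit
V → hit
Page faults: 5.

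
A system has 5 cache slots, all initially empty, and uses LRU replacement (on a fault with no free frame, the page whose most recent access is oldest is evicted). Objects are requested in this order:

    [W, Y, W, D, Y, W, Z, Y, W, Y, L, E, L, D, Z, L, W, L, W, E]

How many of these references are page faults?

9

W -> miss, frames (W)
Y -> miss, frames (W Y)
W -> hit
D -> miss, frames (Y W D)
Y -> hit
W -> hit
Z -> miss, frames (D Y W Z)
Y -> hit
W -> hit
Y -> hit
L -> miss, frames (D Z W Y L)
E -> miss, evict D, frames (Z W Y L E)
L -> hit
D -> miss, evict Z, frames (W Y E L D)
Z -> miss, evict W, frames (Y E L D Z)
L -> hit
W -> miss, evict Y, frames (E D Z L W)
L -> hit
W -> hit
E -> hit
Page faults: 9.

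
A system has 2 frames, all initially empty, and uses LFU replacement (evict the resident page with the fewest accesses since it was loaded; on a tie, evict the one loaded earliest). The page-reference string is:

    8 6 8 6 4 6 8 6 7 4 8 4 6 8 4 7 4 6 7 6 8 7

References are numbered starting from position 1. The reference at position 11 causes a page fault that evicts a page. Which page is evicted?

4

pos 1: 8 → fault, frames (8)
pos 2: 6 → fault, frames (8 6)
pos 3: 8 → hit
pos 4: 6 → hit
pos 5: 4 → fault, evict 8, frames (6 4)
pos 6: 6 → hit
pos 7: 8 → fault, evict 4, frames (6 8)
pos 8: 6 → hit
pos 9: 7 → fault, evict 8, frames (6 7)
pos 10: 4 → fault, evict 7, frames (6 4)
pos 11: 8 → fault, evict 4, frames (6 8)
At position 11, page 4 is evicted.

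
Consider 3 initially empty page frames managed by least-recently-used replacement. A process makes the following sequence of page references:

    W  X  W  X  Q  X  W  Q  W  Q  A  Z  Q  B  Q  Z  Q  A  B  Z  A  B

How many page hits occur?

13

W: miss, frames {W}
X: miss, frames {W,X}
W: hit
X: hit
Q: miss, frames {W,X,Q}
X: hit
W: hit
Q: hit
W: hit
Q: hit
A: miss, evict X, frames {W,Q,A}
Z: miss, evict W, frames {Q,A,Z}
Q: hit
B: miss, evict A, frames {Z,Q,B}
Q: hit
Z: hit
Q: hit
A: miss, evict B, frames {Z,Q,A}
B: miss, evict Z, frames {Q,A,B}
Z: miss, evict Q, frames {A,B,Z}
A: hit
B: hit
Hits: 13.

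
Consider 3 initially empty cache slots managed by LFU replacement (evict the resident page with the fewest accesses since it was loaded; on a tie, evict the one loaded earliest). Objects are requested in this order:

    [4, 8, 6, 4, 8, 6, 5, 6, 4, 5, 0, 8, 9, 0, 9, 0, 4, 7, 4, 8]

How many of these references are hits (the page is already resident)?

4 → fault, frames {4}
8 → fault, frames {4,8}
6 → fault, frames {4,8,6}
4 → hit
8 → hit
6 → hit
5 → fault, evict 4, frames {8,6,5}
6 → hit
4 → fault, evict 5, frames {8,6,4}
5 → fault, evict 4, frames {8,6,5}
0 → fault, evict 5, frames {8,6,0}
8 → hit
9 → fault, evict 0, frames {8,6,9}
0 → fault, evict 9, frames {8,6,0}
9 → fault, evict 0, frames {8,6,9}
0 → fault, evict 9, frames {8,6,0}
4 → fault, evict 0, frames {8,6,4}
7 → fault, evict 4, frames {8,6,7}
4 → fault, evict 7, frames {8,6,4}
8 → hit
Hits: 6.

6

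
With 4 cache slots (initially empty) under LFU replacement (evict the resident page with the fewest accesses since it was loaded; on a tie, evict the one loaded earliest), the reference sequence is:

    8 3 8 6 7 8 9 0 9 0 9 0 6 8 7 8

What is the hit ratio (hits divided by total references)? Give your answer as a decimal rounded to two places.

8 -> miss, frames {8}
3 -> miss, frames {8,3}
8 -> hit
6 -> miss, frames {8,3,6}
7 -> miss, frames {8,3,6,7}
8 -> hit
9 -> miss, evict 3, frames {8,6,7,9}
0 -> miss, evict 6, frames {8,7,9,0}
9 -> hit
0 -> hit
9 -> hit
0 -> hit
6 -> miss, evict 7, frames {8,9,0,6}
8 -> hit
7 -> miss, evict 6, frames {8,9,0,7}
8 -> hit
Hits: 8 of 16 references → 8/16 = 0.5000.

0.50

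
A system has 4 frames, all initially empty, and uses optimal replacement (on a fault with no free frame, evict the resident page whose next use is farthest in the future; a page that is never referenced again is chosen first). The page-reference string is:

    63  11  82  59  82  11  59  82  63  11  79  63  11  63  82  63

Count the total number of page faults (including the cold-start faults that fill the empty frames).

5

63: miss, frames [63]
11: miss, frames [63, 11]
82: miss, frames [63, 11, 82]
59: miss, frames [63, 11, 82, 59]
82: hit
11: hit
59: hit
82: hit
63: hit
11: hit
79: miss, evict 59, frames [63, 11, 82, 79]
63: hit
11: hit
63: hit
82: hit
63: hit
Page faults: 5.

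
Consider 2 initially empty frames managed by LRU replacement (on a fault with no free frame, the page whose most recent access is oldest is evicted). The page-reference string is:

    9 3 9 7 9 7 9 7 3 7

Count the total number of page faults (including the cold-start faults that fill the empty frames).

9: fault, frames (9)
3: fault, frames (9 3)
9: hit
7: fault, evict 3, frames (9 7)
9: hit
7: hit
9: hit
7: hit
3: fault, evict 9, frames (7 3)
7: hit
Page faults: 4.

4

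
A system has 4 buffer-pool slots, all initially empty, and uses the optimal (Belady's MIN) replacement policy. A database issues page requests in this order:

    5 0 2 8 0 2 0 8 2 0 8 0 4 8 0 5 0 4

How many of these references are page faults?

5

5: miss, frames (5)
0: miss, frames (5 0)
2: miss, frames (5 0 2)
8: miss, frames (5 0 2 8)
0: hit
2: hit
0: hit
8: hit
2: hit
0: hit
8: hit
0: hit
4: miss, evict 2, frames (5 0 8 4)
8: hit
0: hit
5: hit
0: hit
4: hit
Page faults: 5.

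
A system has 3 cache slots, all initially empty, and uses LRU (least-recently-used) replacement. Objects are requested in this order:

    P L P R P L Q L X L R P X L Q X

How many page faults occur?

P -> miss, frames (P)
L -> miss, frames (P L)
P -> hit
R -> miss, frames (L P R)
P -> hit
L -> hit
Q -> miss, evict R, frames (P L Q)
L -> hit
X -> miss, evict P, frames (Q L X)
L -> hit
R -> miss, evict Q, frames (X L R)
P -> miss, evict X, frames (L R P)
X -> miss, evict L, frames (R P X)
L -> miss, evict R, frames (P X L)
Q -> miss, evict P, frames (X L Q)
X -> hit
Page faults: 10.

10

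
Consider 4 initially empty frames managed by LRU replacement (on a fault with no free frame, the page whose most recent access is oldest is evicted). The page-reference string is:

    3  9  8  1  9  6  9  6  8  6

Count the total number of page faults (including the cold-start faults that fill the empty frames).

5

3 → fault, frames {3}
9 → fault, frames {3,9}
8 → fault, frames {3,9,8}
1 → fault, frames {3,9,8,1}
9 → hit
6 → fault, evict 3, frames {8,1,9,6}
9 → hit
6 → hit
8 → hit
6 → hit
Page faults: 5.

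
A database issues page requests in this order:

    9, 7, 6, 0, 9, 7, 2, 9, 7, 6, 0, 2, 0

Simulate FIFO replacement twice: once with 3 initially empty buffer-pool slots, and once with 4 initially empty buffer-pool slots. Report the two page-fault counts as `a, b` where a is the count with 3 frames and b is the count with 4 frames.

3 frames: F F F F F F F . . F F . . → 9 faults.
4 frames: F F F F . . F F F F F F . → 10 faults.
10 > 9: adding a frame increased faults — Belady's anomaly.

9, 10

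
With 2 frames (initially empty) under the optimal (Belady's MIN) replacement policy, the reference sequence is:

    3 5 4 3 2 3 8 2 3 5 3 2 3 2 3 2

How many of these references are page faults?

8

3 → fault, frames [3]
5 → fault, frames [3, 5]
4 → fault, evict 5, frames [3, 4]
3 → hit
2 → fault, evict 4, frames [3, 2]
3 → hit
8 → fault, evict 3, frames [2, 8]
2 → hit
3 → fault, evict 8, frames [2, 3]
5 → fault, evict 2, frames [3, 5]
3 → hit
2 → fault, evict 5, frames [3, 2]
3 → hit
2 → hit
3 → hit
2 → hit
Page faults: 8.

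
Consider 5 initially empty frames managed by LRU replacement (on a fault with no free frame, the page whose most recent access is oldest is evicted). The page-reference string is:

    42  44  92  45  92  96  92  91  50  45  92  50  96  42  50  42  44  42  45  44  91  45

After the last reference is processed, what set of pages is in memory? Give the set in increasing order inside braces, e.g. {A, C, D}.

{42, 44, 45, 50, 91}

42: miss, frames {42}
44: miss, frames {42,44}
92: miss, frames {42,44,92}
45: miss, frames {42,44,92,45}
92: hit
96: miss, frames {42,44,45,92,96}
92: hit
91: miss, evict 42, frames {44,45,96,92,91}
50: miss, evict 44, frames {45,96,92,91,50}
45: hit
92: hit
50: hit
96: hit
42: miss, evict 91, frames {45,92,50,96,42}
50: hit
42: hit
44: miss, evict 45, frames {92,96,50,42,44}
42: hit
45: miss, evict 92, frames {96,50,44,42,45}
44: hit
91: miss, evict 96, frames {50,42,45,44,91}
45: hit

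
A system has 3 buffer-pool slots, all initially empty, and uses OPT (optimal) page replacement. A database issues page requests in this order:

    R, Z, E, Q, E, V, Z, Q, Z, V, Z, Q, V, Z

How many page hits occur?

9

R → fault, frames [R]
Z → fault, frames [R, Z]
E → fault, frames [R, Z, E]
Q → fault, evict R, frames [Z, E, Q]
E → hit
V → fault, evict E, frames [Z, Q, V]
Z → hit
Q → hit
Z → hit
V → hit
Z → hit
Q → hit
V → hit
Z → hit
Hits: 9.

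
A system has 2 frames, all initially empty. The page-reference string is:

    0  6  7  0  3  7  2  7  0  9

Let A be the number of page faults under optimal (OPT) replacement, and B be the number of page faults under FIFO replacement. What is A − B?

Under OPT: F F F . F . F . F F → 7 faults.
Under FIFO: F F F F F F F . F F → 9 faults.
A − B = 7 − 9 = -2.

-2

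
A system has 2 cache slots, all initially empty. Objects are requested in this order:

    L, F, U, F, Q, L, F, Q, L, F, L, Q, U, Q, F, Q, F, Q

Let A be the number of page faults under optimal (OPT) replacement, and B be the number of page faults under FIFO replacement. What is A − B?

Under OPT: F F F . F F . F . F . F F . F . . . → 10 faults.
Under FIFO: F F F . F F F F F F . F F . F F . . → 13 faults.
A − B = 10 − 13 = -3.

-3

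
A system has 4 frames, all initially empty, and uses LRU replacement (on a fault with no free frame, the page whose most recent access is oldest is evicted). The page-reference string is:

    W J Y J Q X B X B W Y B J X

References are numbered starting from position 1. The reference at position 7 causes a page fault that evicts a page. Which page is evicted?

Y

pos 1: W: miss, frames [W]
pos 2: J: miss, frames [W, J]
pos 3: Y: miss, frames [W, J, Y]
pos 4: J: hit
pos 5: Q: miss, frames [W, Y, J, Q]
pos 6: X: miss, evict W, frames [Y, J, Q, X]
pos 7: B: miss, evict Y, frames [J, Q, X, B]
At position 7, page Y is evicted.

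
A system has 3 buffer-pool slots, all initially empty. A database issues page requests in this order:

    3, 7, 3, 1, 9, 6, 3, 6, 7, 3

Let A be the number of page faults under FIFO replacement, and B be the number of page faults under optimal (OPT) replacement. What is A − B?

Under FIFO: F F . F F F F . F . → 7 faults.
Under OPT: F F . F F F . . . . → 5 faults.
A − B = 7 − 5 = 2.

2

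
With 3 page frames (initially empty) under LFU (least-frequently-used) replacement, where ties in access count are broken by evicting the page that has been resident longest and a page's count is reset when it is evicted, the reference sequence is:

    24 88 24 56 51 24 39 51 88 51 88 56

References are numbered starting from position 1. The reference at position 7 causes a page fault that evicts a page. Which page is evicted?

pos 1: 24 -> fault, frames [24]
pos 2: 88 -> fault, frames [24, 88]
pos 3: 24 -> hit
pos 4: 56 -> fault, frames [24, 88, 56]
pos 5: 51 -> fault, evict 88, frames [24, 56, 51]
pos 6: 24 -> hit
pos 7: 39 -> fault, evict 56, frames [24, 51, 39]
At position 7, page 56 is evicted.

56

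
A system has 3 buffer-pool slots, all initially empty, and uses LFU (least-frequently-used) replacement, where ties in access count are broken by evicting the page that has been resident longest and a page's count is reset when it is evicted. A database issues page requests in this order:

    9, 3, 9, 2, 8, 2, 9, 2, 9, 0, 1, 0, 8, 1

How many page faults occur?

9

9 → fault, frames {9}
3 → fault, frames {9,3}
9 → hit
2 → fault, frames {9,3,2}
8 → fault, evict 3, frames {9,2,8}
2 → hit
9 → hit
2 → hit
9 → hit
0 → fault, evict 8, frames {9,2,0}
1 → fault, evict 0, frames {9,2,1}
0 → fault, evict 1, frames {9,2,0}
8 → fault, evict 0, frames {9,2,8}
1 → fault, evict 8, frames {9,2,1}
Page faults: 9.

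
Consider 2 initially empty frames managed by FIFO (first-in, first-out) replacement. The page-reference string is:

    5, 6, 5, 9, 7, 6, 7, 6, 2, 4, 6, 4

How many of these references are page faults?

5 -> miss, frames [5]
6 -> miss, frames [5, 6]
5 -> hit
9 -> miss, evict 5, frames [6, 9]
7 -> miss, evict 6, frames [9, 7]
6 -> miss, evict 9, frames [7, 6]
7 -> hit
6 -> hit
2 -> miss, evict 7, frames [6, 2]
4 -> miss, evict 6, frames [2, 4]
6 -> miss, evict 2, frames [4, 6]
4 -> hit
Page faults: 8.

8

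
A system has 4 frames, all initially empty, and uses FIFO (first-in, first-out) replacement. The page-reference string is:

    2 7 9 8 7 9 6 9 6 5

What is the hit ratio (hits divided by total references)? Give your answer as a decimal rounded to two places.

0.40

2 -> miss, frames [2]
7 -> miss, frames [2, 7]
9 -> miss, frames [2, 7, 9]
8 -> miss, frames [2, 7, 9, 8]
7 -> hit
9 -> hit
6 -> miss, evict 2, frames [7, 9, 8, 6]
9 -> hit
6 -> hit
5 -> miss, evict 7, frames [9, 8, 6, 5]
Hits: 4 of 10 references → 4/10 = 0.4000.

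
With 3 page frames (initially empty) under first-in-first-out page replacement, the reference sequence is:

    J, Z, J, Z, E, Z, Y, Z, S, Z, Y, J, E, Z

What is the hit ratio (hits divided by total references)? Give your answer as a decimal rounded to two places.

J: fault, frames [J]
Z: fault, frames [J, Z]
J: hit
Z: hit
E: fault, frames [J, Z, E]
Z: hit
Y: fault, evict J, frames [Z, E, Y]
Z: hit
S: fault, evict Z, frames [E, Y, S]
Z: fault, evict E, frames [Y, S, Z]
Y: hit
J: fault, evict Y, frames [S, Z, J]
E: fault, evict S, frames [Z, J, E]
Z: hit
Hits: 6 of 14 references → 6/14 = 0.4286.

0.43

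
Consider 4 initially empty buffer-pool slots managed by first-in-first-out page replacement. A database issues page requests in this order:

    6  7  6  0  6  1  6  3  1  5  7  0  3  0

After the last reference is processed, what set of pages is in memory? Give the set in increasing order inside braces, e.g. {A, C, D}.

{0, 3, 5, 7}

6 → miss, frames (6)
7 → miss, frames (6 7)
6 → hit
0 → miss, frames (6 7 0)
6 → hit
1 → miss, frames (6 7 0 1)
6 → hit
3 → miss, evict 6, frames (7 0 1 3)
1 → hit
5 → miss, evict 7, frames (0 1 3 5)
7 → miss, evict 0, frames (1 3 5 7)
0 → miss, evict 1, frames (3 5 7 0)
3 → hit
0 → hit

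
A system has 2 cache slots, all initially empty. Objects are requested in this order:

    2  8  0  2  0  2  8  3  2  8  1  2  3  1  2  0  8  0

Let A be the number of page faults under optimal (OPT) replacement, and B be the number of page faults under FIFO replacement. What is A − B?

-4

Under OPT: F F F . . . F F . F F . F . F F F . → 11 faults.
Under FIFO: F F F F . . F F F F F F F F F F F . → 15 faults.
A − B = 11 − 15 = -4.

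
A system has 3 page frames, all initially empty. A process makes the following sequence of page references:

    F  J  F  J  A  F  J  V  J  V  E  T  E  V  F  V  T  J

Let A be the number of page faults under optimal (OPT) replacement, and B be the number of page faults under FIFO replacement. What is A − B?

Under OPT: F F . . F . . F . . F F . . F . . F → 8 faults.
Under FIFO: F F . . F . . F . . F F . . F F . F → 9 faults.
A − B = 8 − 9 = -1.

-1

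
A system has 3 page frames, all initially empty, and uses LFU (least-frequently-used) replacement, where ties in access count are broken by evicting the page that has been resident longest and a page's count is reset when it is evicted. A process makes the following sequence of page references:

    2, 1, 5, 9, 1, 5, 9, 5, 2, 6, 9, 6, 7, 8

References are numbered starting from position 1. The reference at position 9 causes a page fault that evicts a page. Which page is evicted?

pos 1: 2 → fault, frames [2]
pos 2: 1 → fault, frames [2, 1]
pos 3: 5 → fault, frames [2, 1, 5]
pos 4: 9 → fault, evict 2, frames [1, 5, 9]
pos 5: 1 → hit
pos 6: 5 → hit
pos 7: 9 → hit
pos 8: 5 → hit
pos 9: 2 → fault, evict 1, frames [5, 9, 2]
At position 9, page 1 is evicted.

1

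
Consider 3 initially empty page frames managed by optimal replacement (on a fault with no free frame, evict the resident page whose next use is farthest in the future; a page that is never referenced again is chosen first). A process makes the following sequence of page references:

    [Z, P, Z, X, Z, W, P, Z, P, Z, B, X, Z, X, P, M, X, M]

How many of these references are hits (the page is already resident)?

Z -> fault, frames {Z}
P -> fault, frames {Z,P}
Z -> hit
X -> fault, frames {Z,P,X}
Z -> hit
W -> fault, evict X, frames {Z,P,W}
P -> hit
Z -> hit
P -> hit
Z -> hit
B -> fault, evict W, frames {Z,P,B}
X -> fault, evict B, frames {Z,P,X}
Z -> hit
X -> hit
P -> hit
M -> fault, evict P, frames {Z,X,M}
X -> hit
M -> hit
Hits: 11.

11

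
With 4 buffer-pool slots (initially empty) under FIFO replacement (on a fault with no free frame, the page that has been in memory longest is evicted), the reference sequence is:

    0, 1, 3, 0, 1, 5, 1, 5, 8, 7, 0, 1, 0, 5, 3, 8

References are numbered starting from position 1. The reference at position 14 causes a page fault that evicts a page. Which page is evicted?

8

pos 1: 0 → fault, frames [0]
pos 2: 1 → fault, frames [0, 1]
pos 3: 3 → fault, frames [0, 1, 3]
pos 4: 0 → hit
pos 5: 1 → hit
pos 6: 5 → fault, frames [0, 1, 3, 5]
pos 7: 1 → hit
pos 8: 5 → hit
pos 9: 8 → fault, evict 0, frames [1, 3, 5, 8]
pos 10: 7 → fault, evict 1, frames [3, 5, 8, 7]
pos 11: 0 → fault, evict 3, frames [5, 8, 7, 0]
pos 12: 1 → fault, evict 5, frames [8, 7, 0, 1]
pos 13: 0 → hit
pos 14: 5 → fault, evict 8, frames [7, 0, 1, 5]
At position 14, page 8 is evicted.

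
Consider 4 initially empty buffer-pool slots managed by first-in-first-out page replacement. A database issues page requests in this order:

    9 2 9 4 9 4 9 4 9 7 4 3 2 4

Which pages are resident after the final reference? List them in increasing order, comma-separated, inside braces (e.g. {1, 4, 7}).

{2, 3, 4, 7}

9 -> miss, frames [9]
2 -> miss, frames [9, 2]
9 -> hit
4 -> miss, frames [9, 2, 4]
9 -> hit
4 -> hit
9 -> hit
4 -> hit
9 -> hit
7 -> miss, frames [9, 2, 4, 7]
4 -> hit
3 -> miss, evict 9, frames [2, 4, 7, 3]
2 -> hit
4 -> hit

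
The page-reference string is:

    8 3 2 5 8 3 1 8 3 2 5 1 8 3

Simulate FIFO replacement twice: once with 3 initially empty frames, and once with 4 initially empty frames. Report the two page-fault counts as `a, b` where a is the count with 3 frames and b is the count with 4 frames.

11, 12

3 frames: F F F F F F F . . F F . F F → 11 faults.
4 frames: F F F F . . F F F F F F F F → 12 faults.
12 > 11: adding a frame increased faults — Belady's anomaly.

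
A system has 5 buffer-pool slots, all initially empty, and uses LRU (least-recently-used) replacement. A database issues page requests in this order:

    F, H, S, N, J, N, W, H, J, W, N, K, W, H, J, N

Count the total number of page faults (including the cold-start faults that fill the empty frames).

7

F → miss, frames {F}
H → miss, frames {F,H}
S → miss, frames {F,H,S}
N → miss, frames {F,H,S,N}
J → miss, frames {F,H,S,N,J}
N → hit
W → miss, evict F, frames {H,S,J,N,W}
H → hit
J → hit
W → hit
N → hit
K → miss, evict S, frames {H,J,W,N,K}
W → hit
H → hit
J → hit
N → hit
Page faults: 7.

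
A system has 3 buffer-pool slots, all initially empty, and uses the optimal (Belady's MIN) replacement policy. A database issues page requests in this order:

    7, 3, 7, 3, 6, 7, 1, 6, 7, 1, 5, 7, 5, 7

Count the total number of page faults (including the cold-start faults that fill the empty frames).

5

7: fault, frames [7]
3: fault, frames [7, 3]
7: hit
3: hit
6: fault, frames [7, 3, 6]
7: hit
1: fault, evict 3, frames [7, 6, 1]
6: hit
7: hit
1: hit
5: fault, evict 1, frames [7, 6, 5]
7: hit
5: hit
7: hit
Page faults: 5.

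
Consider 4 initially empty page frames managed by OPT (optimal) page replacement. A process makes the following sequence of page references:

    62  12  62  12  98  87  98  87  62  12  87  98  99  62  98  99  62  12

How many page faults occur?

5

62 -> miss, frames {62}
12 -> miss, frames {62,12}
62 -> hit
12 -> hit
98 -> miss, frames {62,12,98}
87 -> miss, frames {62,12,98,87}
98 -> hit
87 -> hit
62 -> hit
12 -> hit
87 -> hit
98 -> hit
99 -> miss, evict 87, frames {62,12,98,99}
62 -> hit
98 -> hit
99 -> hit
62 -> hit
12 -> hit
Page faults: 5.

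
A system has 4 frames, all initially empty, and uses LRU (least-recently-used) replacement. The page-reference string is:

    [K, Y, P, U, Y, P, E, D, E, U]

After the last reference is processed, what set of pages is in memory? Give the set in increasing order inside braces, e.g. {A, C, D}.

{D, E, P, U}

K: miss, frames [K]
Y: miss, frames [K, Y]
P: miss, frames [K, Y, P]
U: miss, frames [K, Y, P, U]
Y: hit
P: hit
E: miss, evict K, frames [U, Y, P, E]
D: miss, evict U, frames [Y, P, E, D]
E: hit
U: miss, evict Y, frames [P, D, E, U]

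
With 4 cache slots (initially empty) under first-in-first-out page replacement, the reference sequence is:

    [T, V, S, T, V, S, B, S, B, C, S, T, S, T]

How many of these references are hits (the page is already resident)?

T: miss, frames [T]
V: miss, frames [T, V]
S: miss, frames [T, V, S]
T: hit
V: hit
S: hit
B: miss, frames [T, V, S, B]
S: hit
B: hit
C: miss, evict T, frames [V, S, B, C]
S: hit
T: miss, evict V, frames [S, B, C, T]
S: hit
T: hit
Hits: 8.

8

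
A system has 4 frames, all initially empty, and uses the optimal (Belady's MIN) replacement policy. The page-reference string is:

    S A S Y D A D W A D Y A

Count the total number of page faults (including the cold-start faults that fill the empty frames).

5

S: miss, frames [S]
A: miss, frames [S, A]
S: hit
Y: miss, frames [S, A, Y]
D: miss, frames [S, A, Y, D]
A: hit
D: hit
W: miss, evict S, frames [A, Y, D, W]
A: hit
D: hit
Y: hit
A: hit
Page faults: 5.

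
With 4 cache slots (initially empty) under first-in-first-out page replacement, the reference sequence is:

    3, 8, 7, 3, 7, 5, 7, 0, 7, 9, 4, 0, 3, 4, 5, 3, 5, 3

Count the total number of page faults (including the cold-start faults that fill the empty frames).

3 → miss, frames (3)
8 → miss, frames (3 8)
7 → miss, frames (3 8 7)
3 → hit
7 → hit
5 → miss, frames (3 8 7 5)
7 → hit
0 → miss, evict 3, frames (8 7 5 0)
7 → hit
9 → miss, evict 8, frames (7 5 0 9)
4 → miss, evict 7, frames (5 0 9 4)
0 → hit
3 → miss, evict 5, frames (0 9 4 3)
4 → hit
5 → miss, evict 0, frames (9 4 3 5)
3 → hit
5 → hit
3 → hit
Page faults: 9.

9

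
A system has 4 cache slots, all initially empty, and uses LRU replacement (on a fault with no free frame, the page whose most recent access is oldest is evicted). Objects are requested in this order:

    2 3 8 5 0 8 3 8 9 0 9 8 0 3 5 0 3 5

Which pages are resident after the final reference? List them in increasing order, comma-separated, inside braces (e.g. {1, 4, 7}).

{0, 3, 5, 8}

2 -> fault, frames {2}
3 -> fault, frames {2,3}
8 -> fault, frames {2,3,8}
5 -> fault, frames {2,3,8,5}
0 -> fault, evict 2, frames {3,8,5,0}
8 -> hit
3 -> hit
8 -> hit
9 -> fault, evict 5, frames {0,3,8,9}
0 -> hit
9 -> hit
8 -> hit
0 -> hit
3 -> hit
5 -> fault, evict 9, frames {8,0,3,5}
0 -> hit
3 -> hit
5 -> hit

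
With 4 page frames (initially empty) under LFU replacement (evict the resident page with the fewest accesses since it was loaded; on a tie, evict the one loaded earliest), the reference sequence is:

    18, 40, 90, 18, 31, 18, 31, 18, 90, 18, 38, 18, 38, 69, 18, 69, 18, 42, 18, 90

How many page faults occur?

8

18 → fault, frames {18}
40 → fault, frames {18,40}
90 → fault, frames {18,40,90}
18 → hit
31 → fault, frames {18,40,90,31}
18 → hit
31 → hit
18 → hit
90 → hit
18 → hit
38 → fault, evict 40, frames {18,90,31,38}
18 → hit
38 → hit
69 → fault, evict 90, frames {18,31,38,69}
18 → hit
69 → hit
18 → hit
42 → fault, evict 31, frames {18,38,69,42}
18 → hit
90 → fault, evict 42, frames {18,38,69,90}
Page faults: 8.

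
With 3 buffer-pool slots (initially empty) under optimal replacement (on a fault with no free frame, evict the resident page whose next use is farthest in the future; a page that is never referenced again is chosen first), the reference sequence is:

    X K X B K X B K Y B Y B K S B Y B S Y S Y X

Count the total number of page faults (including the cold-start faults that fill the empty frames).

6

X → fault, frames [X]
K → fault, frames [X, K]
X → hit
B → fault, frames [X, K, B]
K → hit
X → hit
B → hit
K → hit
Y → fault, evict X, frames [K, B, Y]
B → hit
Y → hit
B → hit
K → hit
S → fault, evict K, frames [B, Y, S]
B → hit
Y → hit
B → hit
S → hit
Y → hit
S → hit
Y → hit
X → fault, evict S, frames [B, Y, X]
Page faults: 6.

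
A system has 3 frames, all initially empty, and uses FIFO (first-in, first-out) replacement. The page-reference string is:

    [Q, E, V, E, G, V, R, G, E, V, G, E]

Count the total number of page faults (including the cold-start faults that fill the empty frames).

8

Q: miss, frames (Q)
E: miss, frames (Q E)
V: miss, frames (Q E V)
E: hit
G: miss, evict Q, frames (E V G)
V: hit
R: miss, evict E, frames (V G R)
G: hit
E: miss, evict V, frames (G R E)
V: miss, evict G, frames (R E V)
G: miss, evict R, frames (E V G)
E: hit
Page faults: 8.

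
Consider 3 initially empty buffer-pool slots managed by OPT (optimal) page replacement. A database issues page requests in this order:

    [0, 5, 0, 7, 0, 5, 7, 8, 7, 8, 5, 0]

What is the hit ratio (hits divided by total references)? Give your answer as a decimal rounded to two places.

0: fault, frames [0]
5: fault, frames [0, 5]
0: hit
7: fault, frames [0, 5, 7]
0: hit
5: hit
7: hit
8: fault, evict 0, frames [5, 7, 8]
7: hit
8: hit
5: hit
0: fault, evict 8, frames [5, 7, 0]
Hits: 7 of 12 references → 7/12 = 0.5833.

0.58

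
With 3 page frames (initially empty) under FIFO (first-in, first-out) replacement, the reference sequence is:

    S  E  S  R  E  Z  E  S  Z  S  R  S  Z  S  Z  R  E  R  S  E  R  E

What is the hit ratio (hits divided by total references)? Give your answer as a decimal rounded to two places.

S: fault, frames (S)
E: fault, frames (S E)
S: hit
R: fault, frames (S E R)
E: hit
Z: fault, evict S, frames (E R Z)
E: hit
S: fault, evict E, frames (R Z S)
Z: hit
S: hit
R: hit
S: hit
Z: hit
S: hit
Z: hit
R: hit
E: fault, evict R, frames (Z S E)
R: fault, evict Z, frames (S E R)
S: hit
E: hit
R: hit
E: hit
Hits: 15 of 22 references → 15/22 = 0.6818.

0.68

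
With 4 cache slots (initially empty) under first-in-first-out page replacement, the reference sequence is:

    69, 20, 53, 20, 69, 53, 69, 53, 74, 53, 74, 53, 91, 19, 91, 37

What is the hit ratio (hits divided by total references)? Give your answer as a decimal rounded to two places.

69: fault, frames [69]
20: fault, frames [69, 20]
53: fault, frames [69, 20, 53]
20: hit
69: hit
53: hit
69: hit
53: hit
74: fault, frames [69, 20, 53, 74]
53: hit
74: hit
53: hit
91: fault, evict 69, frames [20, 53, 74, 91]
19: fault, evict 20, frames [53, 74, 91, 19]
91: hit
37: fault, evict 53, frames [74, 91, 19, 37]
Hits: 9 of 16 references → 9/16 = 0.5625.

0.56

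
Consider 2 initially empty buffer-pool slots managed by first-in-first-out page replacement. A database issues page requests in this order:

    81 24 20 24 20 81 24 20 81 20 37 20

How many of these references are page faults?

9

81 -> fault, frames [81]
24 -> fault, frames [81, 24]
20 -> fault, evict 81, frames [24, 20]
24 -> hit
20 -> hit
81 -> fault, evict 24, frames [20, 81]
24 -> fault, evict 20, frames [81, 24]
20 -> fault, evict 81, frames [24, 20]
81 -> fault, evict 24, frames [20, 81]
20 -> hit
37 -> fault, evict 20, frames [81, 37]
20 -> fault, evict 81, frames [37, 20]
Page faults: 9.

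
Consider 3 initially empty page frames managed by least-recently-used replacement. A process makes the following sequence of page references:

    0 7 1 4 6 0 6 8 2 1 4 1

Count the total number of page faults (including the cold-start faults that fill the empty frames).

0 -> fault, frames (0)
7 -> fault, frames (0 7)
1 -> fault, frames (0 7 1)
4 -> fault, evict 0, frames (7 1 4)
6 -> fault, evict 7, frames (1 4 6)
0 -> fault, evict 1, frames (4 6 0)
6 -> hit
8 -> fault, evict 4, frames (0 6 8)
2 -> fault, evict 0, frames (6 8 2)
1 -> fault, evict 6, frames (8 2 1)
4 -> fault, evict 8, frames (2 1 4)
1 -> hit
Page faults: 10.

10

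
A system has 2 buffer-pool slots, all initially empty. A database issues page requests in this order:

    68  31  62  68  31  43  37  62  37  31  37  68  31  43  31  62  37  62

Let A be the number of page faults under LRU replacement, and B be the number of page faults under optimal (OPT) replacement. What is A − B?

3

Under LRU: F F F F F F F F . F . F F F . F F . → 14 faults.
Under OPT: F F F . F F F . . F . F . F . F F . → 11 faults.
A − B = 14 − 11 = 3.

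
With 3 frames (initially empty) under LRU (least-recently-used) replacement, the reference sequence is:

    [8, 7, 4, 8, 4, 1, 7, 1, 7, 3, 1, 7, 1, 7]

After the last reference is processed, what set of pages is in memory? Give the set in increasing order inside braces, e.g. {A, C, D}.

8 → fault, frames {8}
7 → fault, frames {8,7}
4 → fault, frames {8,7,4}
8 → hit
4 → hit
1 → fault, evict 7, frames {8,4,1}
7 → fault, evict 8, frames {4,1,7}
1 → hit
7 → hit
3 → fault, evict 4, frames {1,7,3}
1 → hit
7 → hit
1 → hit
7 → hit

{1, 3, 7}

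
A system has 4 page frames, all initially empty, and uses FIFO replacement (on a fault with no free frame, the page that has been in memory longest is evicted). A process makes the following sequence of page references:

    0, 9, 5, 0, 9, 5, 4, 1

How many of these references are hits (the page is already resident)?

3

0 -> miss, frames [0]
9 -> miss, frames [0, 9]
5 -> miss, frames [0, 9, 5]
0 -> hit
9 -> hit
5 -> hit
4 -> miss, frames [0, 9, 5, 4]
1 -> miss, evict 0, frames [9, 5, 4, 1]
Hits: 3.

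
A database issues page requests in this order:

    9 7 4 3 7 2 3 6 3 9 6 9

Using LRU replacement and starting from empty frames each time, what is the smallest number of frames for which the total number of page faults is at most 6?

6

f=1: 12 faults
f=2: 10 faults
f=3: 7 faults
f=4: 7 faults
f=5: 7 faults
f=6: 6 faults
Smallest f with faults ≤ 6 is 6.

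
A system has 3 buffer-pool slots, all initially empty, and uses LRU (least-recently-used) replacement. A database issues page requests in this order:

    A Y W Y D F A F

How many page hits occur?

A: miss, frames [A]
Y: miss, frames [A, Y]
W: miss, frames [A, Y, W]
Y: hit
D: miss, evict A, frames [W, Y, D]
F: miss, evict W, frames [Y, D, F]
A: miss, evict Y, frames [D, F, A]
F: hit
Hits: 2.

2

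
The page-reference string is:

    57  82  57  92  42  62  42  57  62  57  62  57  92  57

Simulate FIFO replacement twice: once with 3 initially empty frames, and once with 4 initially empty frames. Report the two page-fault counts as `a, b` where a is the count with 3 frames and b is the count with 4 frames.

3 frames: F F . F F F . F . . . . F . → 7 faults.
4 frames: F F . F F F . F . . . . . . → 6 faults.
6 < 7: adding a frame reduced faults, as is typical.

7, 6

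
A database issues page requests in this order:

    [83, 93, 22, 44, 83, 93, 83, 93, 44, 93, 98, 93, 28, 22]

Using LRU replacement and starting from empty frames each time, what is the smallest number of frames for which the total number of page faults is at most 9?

3

f=1: 14 faults
f=2: 10 faults
f=3: 9 faults
f=4: 7 faults
f=5: 7 faults
f=6: 6 faults
Smallest f with faults ≤ 9 is 3.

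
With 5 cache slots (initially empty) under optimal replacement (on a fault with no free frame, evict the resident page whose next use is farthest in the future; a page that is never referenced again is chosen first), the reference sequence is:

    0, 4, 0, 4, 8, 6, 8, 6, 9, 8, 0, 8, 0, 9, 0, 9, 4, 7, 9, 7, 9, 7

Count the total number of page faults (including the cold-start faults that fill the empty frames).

0 -> fault, frames {0}
4 -> fault, frames {0,4}
0 -> hit
4 -> hit
8 -> fault, frames {0,4,8}
6 -> fault, frames {0,4,8,6}
8 -> hit
6 -> hit
9 -> fault, frames {0,4,8,6,9}
8 -> hit
0 -> hit
8 -> hit
0 -> hit
9 -> hit
0 -> hit
9 -> hit
4 -> hit
7 -> fault, evict 6, frames {0,4,8,9,7}
9 -> hit
7 -> hit
9 -> hit
7 -> hit
Page faults: 6.

6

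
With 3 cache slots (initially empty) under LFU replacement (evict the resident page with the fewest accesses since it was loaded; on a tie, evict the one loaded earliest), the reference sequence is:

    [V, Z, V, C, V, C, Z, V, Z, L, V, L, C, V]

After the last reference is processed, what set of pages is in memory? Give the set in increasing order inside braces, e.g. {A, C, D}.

V: miss, frames (V)
Z: miss, frames (V Z)
V: hit
C: miss, frames (V Z C)
V: hit
C: hit
Z: hit
V: hit
Z: hit
L: miss, evict C, frames (V Z L)
V: hit
L: hit
C: miss, evict L, frames (V Z C)
V: hit

{C, V, Z}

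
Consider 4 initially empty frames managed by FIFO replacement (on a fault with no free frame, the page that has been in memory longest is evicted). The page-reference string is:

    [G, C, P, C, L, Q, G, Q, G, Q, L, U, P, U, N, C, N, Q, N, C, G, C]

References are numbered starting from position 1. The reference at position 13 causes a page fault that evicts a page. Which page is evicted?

L

pos 1: G → miss, frames [G]
pos 2: C → miss, frames [G, C]
pos 3: P → miss, frames [G, C, P]
pos 4: C → hit
pos 5: L → miss, frames [G, C, P, L]
pos 6: Q → miss, evict G, frames [C, P, L, Q]
pos 7: G → miss, evict C, frames [P, L, Q, G]
pos 8: Q → hit
pos 9: G → hit
pos 10: Q → hit
pos 11: L → hit
pos 12: U → miss, evict P, frames [L, Q, G, U]
pos 13: P → miss, evict L, frames [Q, G, U, P]
At position 13, page L is evicted.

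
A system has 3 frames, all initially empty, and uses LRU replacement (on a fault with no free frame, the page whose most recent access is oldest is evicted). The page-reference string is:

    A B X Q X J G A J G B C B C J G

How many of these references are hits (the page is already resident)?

A: miss, frames {A}
B: miss, frames {A,B}
X: miss, frames {A,B,X}
Q: miss, evict A, frames {B,X,Q}
X: hit
J: miss, evict B, frames {Q,X,J}
G: miss, evict Q, frames {X,J,G}
A: miss, evict X, frames {J,G,A}
J: hit
G: hit
B: miss, evict A, frames {J,G,B}
C: miss, evict J, frames {G,B,C}
B: hit
C: hit
J: miss, evict G, frames {B,C,J}
G: miss, evict B, frames {C,J,G}
Hits: 5.

5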